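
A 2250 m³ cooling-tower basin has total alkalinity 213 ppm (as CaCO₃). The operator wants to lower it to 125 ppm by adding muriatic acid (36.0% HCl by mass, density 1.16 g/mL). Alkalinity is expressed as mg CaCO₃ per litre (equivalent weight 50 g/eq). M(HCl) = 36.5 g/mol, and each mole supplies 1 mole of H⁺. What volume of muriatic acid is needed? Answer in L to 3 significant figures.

Volume: 2250 m³ = 2,250,000 L.
Alkalinity to neutralize: (213 − 125) = 88 mg/L as CaCO₃ × 2,250,000 L = 198,000 g as CaCO₃.
Equivalents of H⁺ required: 198,000 ÷ 50 g/eq = 3960 eq = 3960 mol HCl.
Mass of HCl: 3960 × 36.5 = 144,500 g.
Mass of 36.0% solution: 144,500 / 0.36 = 401,500 g.
Volume: 401,500 g ÷ 1.16 g/mL = 346,100 mL.

346 L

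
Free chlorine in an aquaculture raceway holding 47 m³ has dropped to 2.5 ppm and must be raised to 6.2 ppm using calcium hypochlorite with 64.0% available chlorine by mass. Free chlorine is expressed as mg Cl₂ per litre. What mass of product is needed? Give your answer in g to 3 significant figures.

272 g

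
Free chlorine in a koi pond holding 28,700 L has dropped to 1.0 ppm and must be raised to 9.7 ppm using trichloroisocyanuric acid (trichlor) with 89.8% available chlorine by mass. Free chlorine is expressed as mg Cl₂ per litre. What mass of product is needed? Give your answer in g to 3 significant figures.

278 g

Chlorine deficit: 9.7 − 1.0 = 8.7 ppm = 8.7 mg/L as Cl₂.
Cl₂ equivalent needed: 8.7 mg/L × 28,700 L = 249,700 mg = 249.7 g.
Product at 89.8% available chlorine: 249.7 / 0.898 = 278.1 g.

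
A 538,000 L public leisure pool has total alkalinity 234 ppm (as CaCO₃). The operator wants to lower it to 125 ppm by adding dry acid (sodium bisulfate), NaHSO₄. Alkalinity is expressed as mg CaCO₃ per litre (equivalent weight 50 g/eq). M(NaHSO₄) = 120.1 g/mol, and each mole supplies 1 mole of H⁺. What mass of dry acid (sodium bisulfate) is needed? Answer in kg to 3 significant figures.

Alkalinity to neutralize: (234 − 125) = 109 mg/L as CaCO₃ × 538,000 L = 58,640 g as CaCO₃.
Equivalents of H⁺ required: 58,640 ÷ 50 g/eq = 1173 eq = 1173 mol NaHSO₄.
Mass of NaHSO₄: 1173 × 120.1 = 140,900 g.

141 kg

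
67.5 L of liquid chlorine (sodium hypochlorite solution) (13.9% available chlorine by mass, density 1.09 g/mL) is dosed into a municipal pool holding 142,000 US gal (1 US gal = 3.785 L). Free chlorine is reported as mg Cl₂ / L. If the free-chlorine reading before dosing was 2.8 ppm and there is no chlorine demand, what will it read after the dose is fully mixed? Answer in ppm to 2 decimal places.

21.83 ppm

Volume: 142,000 US gal × 3.785 L/gal = 537,470 L.
Mass of solution: 67.5 L × 1000 mL/L × 1.09 g/mL = 73,580 g.
Available chlorine delivered: 73,580 g × 0.139 = 10,230 g as Cl₂.
Concentration rise: 10,230 g / 537,470 L = 19.03 mg/L = 19.03 ppm.
Final FC: 2.8 + 19.03 = 21.83 ppm.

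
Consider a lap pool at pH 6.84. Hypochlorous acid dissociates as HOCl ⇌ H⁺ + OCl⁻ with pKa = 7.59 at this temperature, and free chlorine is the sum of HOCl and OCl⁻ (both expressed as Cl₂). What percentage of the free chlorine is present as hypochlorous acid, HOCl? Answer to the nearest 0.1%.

[OCl⁻]/[HOCl] = 10^(pH − pKa) = 10^(6.84 − 7.59) = 10^-0.75 = 0.1778.
Fraction as HOCl = 1 / (1 + 0.1778) = 0.849.

84.9%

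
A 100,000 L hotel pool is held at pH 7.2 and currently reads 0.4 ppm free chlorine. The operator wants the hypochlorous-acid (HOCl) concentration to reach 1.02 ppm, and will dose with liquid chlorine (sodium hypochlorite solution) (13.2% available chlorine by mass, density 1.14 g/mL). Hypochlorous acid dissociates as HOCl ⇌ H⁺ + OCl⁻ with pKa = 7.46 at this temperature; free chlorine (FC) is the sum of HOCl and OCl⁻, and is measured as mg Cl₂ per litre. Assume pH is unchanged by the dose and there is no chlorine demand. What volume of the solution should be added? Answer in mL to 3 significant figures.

785 mL

[OCl⁻]/[HOCl] = 10^(pH − pKa) = 10^(7.2 − 7.46) = 0.5495; fraction as HOCl = 1/(1 + 0.5495) = 0.6454.
Free chlorine required for 1.02 ppm HOCl: 1.02 / 0.6454 = 1.581 ppm.
FC to add: 1.581 − 0.4 = 1.181 mg/L as Cl₂.
Cl₂ equivalent: 1.181 mg/L × 100,000 L = 118.1 g.
Product at 13.2% available Cl: 118.1 / 0.132 = 894.3 g.
Volume: 894.3 g ÷ 1.14 g/mL = 784.5 mL.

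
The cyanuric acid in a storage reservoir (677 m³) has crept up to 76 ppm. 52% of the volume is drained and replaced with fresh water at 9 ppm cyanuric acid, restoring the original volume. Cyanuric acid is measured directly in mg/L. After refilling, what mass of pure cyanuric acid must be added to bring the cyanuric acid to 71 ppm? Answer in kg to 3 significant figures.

20.2 kg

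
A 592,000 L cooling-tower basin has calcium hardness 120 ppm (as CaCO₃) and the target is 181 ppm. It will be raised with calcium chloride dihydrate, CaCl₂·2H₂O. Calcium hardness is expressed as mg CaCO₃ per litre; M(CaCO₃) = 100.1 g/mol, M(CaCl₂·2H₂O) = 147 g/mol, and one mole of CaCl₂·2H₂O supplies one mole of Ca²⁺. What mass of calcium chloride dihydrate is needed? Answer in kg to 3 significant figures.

53.0 kg

Hardness to add: (181 − 120) = 61 mg/L as CaCO₃ × 592,000 L = 36,110 g as CaCO₃.
Moles of Ca²⁺ (1 mol Ca²⁺ ≡ 1 mol CaCO₃): 36,110 / 100.1 g/mol = 360.8 mol.
Mass of CaCl₂·2H₂O: 360.8 × 147 = 53,030 g.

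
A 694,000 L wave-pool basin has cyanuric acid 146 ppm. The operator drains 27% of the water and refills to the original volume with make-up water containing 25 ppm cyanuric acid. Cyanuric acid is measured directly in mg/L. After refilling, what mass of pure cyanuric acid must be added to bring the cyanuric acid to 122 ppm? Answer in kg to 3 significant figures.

6.02 kg

After draining 27% and refilling: 146 × 0.73 + 25 × 0.27 = 113.33 ppm.
Deficit to target: 122 − 113.33 = 8.67 mg/L.
Mass: 8.67 mg/L × 694,000 L = 6017 g cyanuric acid.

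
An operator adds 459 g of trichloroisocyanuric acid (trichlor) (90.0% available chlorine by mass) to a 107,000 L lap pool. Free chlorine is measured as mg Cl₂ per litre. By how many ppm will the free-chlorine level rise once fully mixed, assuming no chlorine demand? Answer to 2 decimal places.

Available chlorine delivered: 459 g × 0.9 = 413.1 g as Cl₂.
Concentration rise: 413.1 g / 107,000 L = 3.861 mg/L = 3.86 ppm.

3.86 ppm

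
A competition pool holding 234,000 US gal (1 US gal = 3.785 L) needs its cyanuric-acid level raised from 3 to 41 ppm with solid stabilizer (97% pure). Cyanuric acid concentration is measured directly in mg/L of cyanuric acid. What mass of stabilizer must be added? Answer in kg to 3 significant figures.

Volume: 234,000 US gal × 3.785 L/gal = 885,690 L.
CYA to add: (41 − 3) = 38 mg/L × 885,690 L = 33,660 g cyanuric acid.
At 97% purity: 33,660 / 0.97 = 34,700 g product.

34.7 kg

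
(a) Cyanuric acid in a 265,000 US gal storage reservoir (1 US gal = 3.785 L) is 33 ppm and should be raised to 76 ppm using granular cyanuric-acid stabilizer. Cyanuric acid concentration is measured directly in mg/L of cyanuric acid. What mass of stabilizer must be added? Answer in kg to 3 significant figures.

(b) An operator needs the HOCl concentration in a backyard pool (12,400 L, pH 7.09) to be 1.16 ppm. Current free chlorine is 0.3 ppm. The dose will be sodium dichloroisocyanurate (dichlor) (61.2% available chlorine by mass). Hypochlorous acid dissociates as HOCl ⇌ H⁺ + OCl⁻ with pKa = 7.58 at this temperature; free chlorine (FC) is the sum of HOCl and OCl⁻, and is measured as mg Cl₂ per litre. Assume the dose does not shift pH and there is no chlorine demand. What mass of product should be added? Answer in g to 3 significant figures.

(a) 43.1 kg; (b) 25.0 g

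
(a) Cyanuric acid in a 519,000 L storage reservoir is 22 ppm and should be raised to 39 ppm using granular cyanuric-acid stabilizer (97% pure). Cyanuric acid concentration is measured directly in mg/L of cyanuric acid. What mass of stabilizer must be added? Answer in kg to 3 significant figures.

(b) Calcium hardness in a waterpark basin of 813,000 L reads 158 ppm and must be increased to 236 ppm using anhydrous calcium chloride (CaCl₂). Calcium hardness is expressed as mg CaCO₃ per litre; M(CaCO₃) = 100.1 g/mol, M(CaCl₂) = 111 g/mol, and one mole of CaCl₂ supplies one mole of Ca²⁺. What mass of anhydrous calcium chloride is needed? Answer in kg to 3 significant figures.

(a) CYA to add: (39 − 22) = 17 mg/L × 519,000 L = 8823 g cyanuric acid.
(a) At 97% purity: 8823 / 0.97 = 9096 g product.

(b) Hardness to add: (236 − 158) = 78 mg/L as CaCO₃ × 813,000 L = 63,410 g as CaCO₃.
(b) Moles of Ca²⁺ (1 mol Ca²⁺ ≡ 1 mol CaCO₃): 63,410 / 100.1 g/mol = 633.5 mol.
(b) Mass of CaCl₂: 633.5 × 111 = 70,320 g.

(a) 9.10 kg; (b) 70.3 kg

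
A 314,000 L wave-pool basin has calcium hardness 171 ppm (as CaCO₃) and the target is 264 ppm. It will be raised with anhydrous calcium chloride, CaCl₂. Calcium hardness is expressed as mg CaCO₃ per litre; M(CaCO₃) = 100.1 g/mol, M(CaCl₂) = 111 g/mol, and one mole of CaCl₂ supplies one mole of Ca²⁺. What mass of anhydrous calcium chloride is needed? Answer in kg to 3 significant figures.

32.4 kg

Hardness to add: (264 − 171) = 93 mg/L as CaCO₃ × 314,000 L = 29,200 g as CaCO₃.
Moles of Ca²⁺ (1 mol Ca²⁺ ≡ 1 mol CaCO₃): 29,200 / 100.1 g/mol = 291.7 mol.
Mass of CaCl₂: 291.7 × 111 = 32,380 g.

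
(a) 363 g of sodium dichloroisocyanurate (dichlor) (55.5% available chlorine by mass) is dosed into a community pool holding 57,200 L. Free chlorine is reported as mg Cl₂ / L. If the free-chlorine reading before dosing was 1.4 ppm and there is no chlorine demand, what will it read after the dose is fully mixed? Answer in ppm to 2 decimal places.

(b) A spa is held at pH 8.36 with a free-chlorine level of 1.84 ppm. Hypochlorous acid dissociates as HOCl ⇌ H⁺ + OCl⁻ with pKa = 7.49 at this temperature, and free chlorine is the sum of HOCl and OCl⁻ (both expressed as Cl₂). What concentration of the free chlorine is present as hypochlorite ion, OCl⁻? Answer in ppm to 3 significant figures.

(a) 4.92 ppm; (b) 1.62 ppm

(a) Available chlorine delivered: 363 g × 0.555 = 201.5 g as Cl₂.
(a) Concentration rise: 201.5 g / 57,200 L = 3.522 mg/L = 3.52 ppm.
(a) Final FC: 1.4 + 3.52 = 4.92 ppm.

(b) [OCl⁻]/[HOCl] = 10^(pH − pKa) = 10^(8.36 − 7.49) = 10^0.87 = 7.413.
(b) Fraction as HOCl = 1 / (1 + 7.413) = 0.1189.
(b) OCl⁻ = (1 − 0.1189) × 1.84 ppm = 1.621 ppm.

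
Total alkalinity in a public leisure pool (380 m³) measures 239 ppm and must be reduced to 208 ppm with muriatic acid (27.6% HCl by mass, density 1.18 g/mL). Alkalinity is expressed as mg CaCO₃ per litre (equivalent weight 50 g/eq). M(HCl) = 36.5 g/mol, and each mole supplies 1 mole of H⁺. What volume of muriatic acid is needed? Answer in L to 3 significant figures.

26.4 L

Volume: 380 m³ = 380,000 L.
Alkalinity to neutralize: (239 − 208) = 31 mg/L as CaCO₃ × 380,000 L = 11,780 g as CaCO₃.
Equivalents of H⁺ required: 11,780 ÷ 50 g/eq = 235.6 eq = 235.6 mol HCl.
Mass of HCl: 235.6 × 36.5 = 8599 g.
Mass of 27.6% solution: 8599 / 0.276 = 31,160 g.
Volume: 31,160 g ÷ 1.18 g/mL = 26,400 mL.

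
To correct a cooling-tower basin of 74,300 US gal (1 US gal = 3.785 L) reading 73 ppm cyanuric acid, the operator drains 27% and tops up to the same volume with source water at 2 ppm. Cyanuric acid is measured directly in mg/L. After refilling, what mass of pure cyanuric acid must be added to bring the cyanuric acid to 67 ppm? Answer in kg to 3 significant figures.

Volume: 74,300 US gal × 3.785 L/gal = 281,226 L.
After draining 27% and refilling: 73 × 0.73 + 2 × 0.27 = 53.83 ppm.
Deficit to target: 67 − 53.83 = 13.17 mg/L.
Mass: 13.17 mg/L × 281,226 L = 3704 g cyanuric acid.

3.70 kg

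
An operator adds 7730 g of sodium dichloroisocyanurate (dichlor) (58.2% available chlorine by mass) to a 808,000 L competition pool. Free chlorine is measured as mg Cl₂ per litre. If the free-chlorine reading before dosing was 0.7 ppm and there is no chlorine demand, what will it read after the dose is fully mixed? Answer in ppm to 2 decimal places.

6.27 ppm

Available chlorine delivered: 7730 g × 0.582 = 4499 g as Cl₂.
Concentration rise: 4499 g / 808,000 L = 5.568 mg/L = 5.57 ppm.
Final FC: 0.7 + 5.57 = 6.27 ppm.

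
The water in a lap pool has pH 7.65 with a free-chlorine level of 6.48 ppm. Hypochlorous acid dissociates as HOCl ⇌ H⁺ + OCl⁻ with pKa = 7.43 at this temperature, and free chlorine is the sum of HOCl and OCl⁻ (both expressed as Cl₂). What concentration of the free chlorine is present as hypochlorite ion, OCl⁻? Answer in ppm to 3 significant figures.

[OCl⁻]/[HOCl] = 10^(pH − pKa) = 10^(7.65 − 7.43) = 10^0.22 = 1.66.
Fraction as HOCl = 1 / (1 + 1.66) = 0.376.
OCl⁻ = (1 − 0.376) × 6.48 ppm = 4.044 ppm.

4.04 ppm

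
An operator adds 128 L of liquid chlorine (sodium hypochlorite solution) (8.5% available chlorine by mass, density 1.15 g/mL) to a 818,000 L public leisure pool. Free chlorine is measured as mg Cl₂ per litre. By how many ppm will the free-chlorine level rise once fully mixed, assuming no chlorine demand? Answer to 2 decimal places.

Mass of solution: 128 L × 1000 mL/L × 1.15 g/mL = 147,200 g.
Available chlorine delivered: 147,200 g × 0.085 = 12,510 g as Cl₂.
Concentration rise: 12,510 g / 818,000 L = 15.3 mg/L = 15.30 ppm.

15.30 ppm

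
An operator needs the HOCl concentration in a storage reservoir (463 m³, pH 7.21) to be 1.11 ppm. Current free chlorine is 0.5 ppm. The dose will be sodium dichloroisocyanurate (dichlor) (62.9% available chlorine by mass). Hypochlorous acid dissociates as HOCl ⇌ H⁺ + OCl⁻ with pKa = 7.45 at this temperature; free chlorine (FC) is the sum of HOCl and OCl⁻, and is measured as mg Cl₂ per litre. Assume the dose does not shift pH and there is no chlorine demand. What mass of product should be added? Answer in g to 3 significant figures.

919 g

Volume: 463 m³ = 463,000 L.
[OCl⁻]/[HOCl] = 10^(pH − pKa) = 10^(7.21 − 7.45) = 0.5754; fraction as HOCl = 1/(1 + 0.5754) = 0.6347.
Free chlorine required for 1.11 ppm HOCl: 1.11 / 0.6347 = 1.749 ppm.
FC to add: 1.749 − 0.5 = 1.249 mg/L as Cl₂.
Cl₂ equivalent: 1.249 mg/L × 463,000 L = 578.2 g.
Product at 62.9% available Cl: 578.2 / 0.629 = 919.2 g.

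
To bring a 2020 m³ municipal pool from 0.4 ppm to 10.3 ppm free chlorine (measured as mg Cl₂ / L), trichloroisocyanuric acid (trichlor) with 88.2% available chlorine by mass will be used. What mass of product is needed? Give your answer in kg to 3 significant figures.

22.7 kg

Volume: 2020 m³ = 2,020,000 L.
Chlorine deficit: 10.3 − 0.4 = 9.9 ppm = 9.9 mg/L as Cl₂.
Cl₂ equivalent needed: 9.9 mg/L × 2,020,000 L = 20,000,000 mg = 20,000 g.
Product at 88.2% available chlorine: 20,000 / 0.882 = 22,670 g.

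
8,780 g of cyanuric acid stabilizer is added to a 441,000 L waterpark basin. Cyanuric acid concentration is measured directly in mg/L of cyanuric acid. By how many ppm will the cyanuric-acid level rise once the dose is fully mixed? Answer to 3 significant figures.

19.9 ppm

Rise: 8,780 g / 441,000 L × 1000 = 19.91 mg/L.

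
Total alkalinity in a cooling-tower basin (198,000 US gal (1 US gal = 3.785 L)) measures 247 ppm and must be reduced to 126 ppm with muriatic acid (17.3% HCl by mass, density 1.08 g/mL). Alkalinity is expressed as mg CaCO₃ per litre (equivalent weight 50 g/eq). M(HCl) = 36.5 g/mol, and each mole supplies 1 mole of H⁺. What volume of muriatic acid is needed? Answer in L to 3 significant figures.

354 L

Volume: 198,000 US gal × 3.785 L/gal = 749,430 L.
Alkalinity to neutralize: (247 − 126) = 121 mg/L as CaCO₃ × 749,430 L = 90,680 g as CaCO₃.
Equivalents of H⁺ required: 90,680 ÷ 50 g/eq = 1814 eq = 1814 mol HCl.
Mass of HCl: 1814 × 36.5 = 66,200 g.
Mass of 17.3% solution: 66,200 / 0.173 = 382,600 g.
Volume: 382,600 g ÷ 1.08 g/mL = 354,300 mL.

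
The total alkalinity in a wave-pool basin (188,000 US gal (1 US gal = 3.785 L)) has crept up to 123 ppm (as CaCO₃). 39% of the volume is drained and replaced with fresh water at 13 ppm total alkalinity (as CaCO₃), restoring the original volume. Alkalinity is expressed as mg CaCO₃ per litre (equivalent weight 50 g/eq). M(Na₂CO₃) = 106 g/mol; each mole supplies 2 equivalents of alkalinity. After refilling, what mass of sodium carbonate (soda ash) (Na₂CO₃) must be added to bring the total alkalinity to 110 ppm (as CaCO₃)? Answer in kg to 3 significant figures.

22.6 kg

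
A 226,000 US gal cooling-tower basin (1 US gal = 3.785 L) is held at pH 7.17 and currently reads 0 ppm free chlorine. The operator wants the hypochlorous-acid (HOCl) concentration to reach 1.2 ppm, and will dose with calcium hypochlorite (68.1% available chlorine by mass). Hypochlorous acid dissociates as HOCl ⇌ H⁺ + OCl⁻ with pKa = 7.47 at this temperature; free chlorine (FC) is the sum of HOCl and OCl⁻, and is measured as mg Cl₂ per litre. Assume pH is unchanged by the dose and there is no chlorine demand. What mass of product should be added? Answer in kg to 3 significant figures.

Volume: 226,000 US gal × 3.785 L/gal = 855,410 L.
[OCl⁻]/[HOCl] = 10^(pH − pKa) = 10^(7.17 − 7.47) = 0.5012; fraction as HOCl = 1/(1 + 0.5012) = 0.6661.
Free chlorine required for 1.2 ppm HOCl: 1.2 / 0.6661 = 1.801 ppm.
FC to add: 1.801 − 0 = 1.801 mg/L as Cl₂.
Cl₂ equivalent: 1.801 mg/L × 855,410 L = 1541 g.
Product at 68.1% available Cl: 1541 / 0.681 = 2263 g.

2.26 kg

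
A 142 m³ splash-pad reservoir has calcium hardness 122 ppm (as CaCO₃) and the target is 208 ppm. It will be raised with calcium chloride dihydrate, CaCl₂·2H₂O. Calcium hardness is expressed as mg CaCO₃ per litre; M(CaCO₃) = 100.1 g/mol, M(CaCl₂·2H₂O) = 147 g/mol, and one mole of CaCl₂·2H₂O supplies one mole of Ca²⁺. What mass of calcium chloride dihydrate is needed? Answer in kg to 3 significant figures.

Volume: 142 m³ = 142,000 L.
Hardness to add: (208 − 122) = 86 mg/L as CaCO₃ × 142,000 L = 12,210 g as CaCO₃.
Moles of Ca²⁺ (1 mol Ca²⁺ ≡ 1 mol CaCO₃): 12,210 / 100.1 g/mol = 122 mol.
Mass of CaCl₂·2H₂O: 122 × 147 = 17,930 g.

17.9 kg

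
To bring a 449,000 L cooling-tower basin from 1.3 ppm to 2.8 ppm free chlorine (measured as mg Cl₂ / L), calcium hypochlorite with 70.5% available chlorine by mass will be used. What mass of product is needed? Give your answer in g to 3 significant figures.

955 g

Chlorine deficit: 2.8 − 1.3 = 1.5 ppm = 1.5 mg/L as Cl₂.
Cl₂ equivalent needed: 1.5 mg/L × 449,000 L = 673,500 mg = 673.5 g.
Product at 70.5% available chlorine: 673.5 / 0.705 = 955.3 g.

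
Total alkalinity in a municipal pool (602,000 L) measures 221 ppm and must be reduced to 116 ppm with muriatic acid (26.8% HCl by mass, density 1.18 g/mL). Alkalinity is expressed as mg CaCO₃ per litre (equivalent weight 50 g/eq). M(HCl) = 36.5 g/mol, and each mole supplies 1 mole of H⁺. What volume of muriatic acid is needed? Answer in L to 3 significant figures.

146 L

Alkalinity to neutralize: (221 − 116) = 105 mg/L as CaCO₃ × 602,000 L = 63,210 g as CaCO₃.
Equivalents of H⁺ required: 63,210 ÷ 50 g/eq = 1264 eq = 1264 mol HCl.
Mass of HCl: 1264 × 36.5 = 46,140 g.
Mass of 26.8% solution: 46,140 / 0.268 = 172,200 g.
Volume: 172,200 g ÷ 1.18 g/mL = 145,900 mL.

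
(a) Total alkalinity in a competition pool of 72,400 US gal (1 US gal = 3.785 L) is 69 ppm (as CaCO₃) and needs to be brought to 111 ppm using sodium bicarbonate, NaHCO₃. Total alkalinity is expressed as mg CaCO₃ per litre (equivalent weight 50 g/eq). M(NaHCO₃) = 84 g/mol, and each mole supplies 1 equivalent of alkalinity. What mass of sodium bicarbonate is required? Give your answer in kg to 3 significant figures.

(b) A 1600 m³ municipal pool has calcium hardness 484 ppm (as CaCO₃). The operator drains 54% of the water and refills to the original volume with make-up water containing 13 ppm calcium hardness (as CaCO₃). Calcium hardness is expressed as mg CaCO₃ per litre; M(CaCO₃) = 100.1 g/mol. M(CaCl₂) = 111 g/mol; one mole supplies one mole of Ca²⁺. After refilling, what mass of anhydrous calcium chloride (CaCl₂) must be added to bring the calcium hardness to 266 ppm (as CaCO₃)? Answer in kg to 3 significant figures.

(a) 19.3 kg; (b) 64.5 kg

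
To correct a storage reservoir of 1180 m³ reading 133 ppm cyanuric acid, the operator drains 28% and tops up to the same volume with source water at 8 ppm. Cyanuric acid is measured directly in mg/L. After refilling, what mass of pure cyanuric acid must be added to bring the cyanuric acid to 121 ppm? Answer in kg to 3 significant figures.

27.1 kg

Volume: 1180 m³ = 1,180,000 L.
After draining 28% and refilling: 133 × 0.72 + 8 × 0.28 = 98 ppm.
Deficit to target: 121 − 98 = 23 mg/L.
Mass: 23 mg/L × 1,180,000 L = 27,140 g cyanuric acid.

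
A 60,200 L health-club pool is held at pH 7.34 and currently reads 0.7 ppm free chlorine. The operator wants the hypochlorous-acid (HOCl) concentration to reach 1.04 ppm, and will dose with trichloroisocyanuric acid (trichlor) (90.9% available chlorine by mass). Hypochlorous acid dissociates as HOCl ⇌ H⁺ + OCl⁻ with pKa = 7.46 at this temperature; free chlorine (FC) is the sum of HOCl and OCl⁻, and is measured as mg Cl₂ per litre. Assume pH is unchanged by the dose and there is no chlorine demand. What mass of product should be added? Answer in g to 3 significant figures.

74.8 g

[OCl⁻]/[HOCl] = 10^(pH − pKa) = 10^(7.34 − 7.46) = 0.7586; fraction as HOCl = 1/(1 + 0.7586) = 0.5686.
Free chlorine required for 1.04 ppm HOCl: 1.04 / 0.5686 = 1.829 ppm.
FC to add: 1.829 − 0.7 = 1.129 mg/L as Cl₂.
Cl₂ equivalent: 1.129 mg/L × 60,200 L = 67.96 g.
Product at 90.9% available Cl: 67.96 / 0.909 = 74.76 g.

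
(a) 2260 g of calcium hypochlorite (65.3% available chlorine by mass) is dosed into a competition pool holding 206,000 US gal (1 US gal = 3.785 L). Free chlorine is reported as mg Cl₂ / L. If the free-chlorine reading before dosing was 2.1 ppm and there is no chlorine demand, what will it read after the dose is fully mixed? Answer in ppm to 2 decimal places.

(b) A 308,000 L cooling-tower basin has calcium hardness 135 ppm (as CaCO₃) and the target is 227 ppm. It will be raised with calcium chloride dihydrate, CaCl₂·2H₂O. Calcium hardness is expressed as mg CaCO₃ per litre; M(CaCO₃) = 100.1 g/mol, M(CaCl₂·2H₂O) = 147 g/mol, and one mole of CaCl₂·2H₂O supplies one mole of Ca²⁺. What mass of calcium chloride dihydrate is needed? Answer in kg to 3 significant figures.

(a) 3.99 ppm; (b) 41.6 kg

(a) Volume: 206,000 US gal × 3.785 L/gal = 779,710 L.
(a) Available chlorine delivered: 2260 g × 0.653 = 1476 g as Cl₂.
(a) Concentration rise: 1476 g / 779,710 L = 1.893 mg/L = 1.89 ppm.
(a) Final FC: 2.1 + 1.89 = 3.99 ppm.

(b) Hardness to add: (227 − 135) = 92 mg/L as CaCO₃ × 308,000 L = 28,340 g as CaCO₃.
(b) Moles of Ca²⁺ (1 mol Ca²⁺ ≡ 1 mol CaCO₃): 28,340 / 100.1 g/mol = 283.1 mol.
(b) Mass of CaCl₂·2H₂O: 283.1 × 147 = 41,610 g.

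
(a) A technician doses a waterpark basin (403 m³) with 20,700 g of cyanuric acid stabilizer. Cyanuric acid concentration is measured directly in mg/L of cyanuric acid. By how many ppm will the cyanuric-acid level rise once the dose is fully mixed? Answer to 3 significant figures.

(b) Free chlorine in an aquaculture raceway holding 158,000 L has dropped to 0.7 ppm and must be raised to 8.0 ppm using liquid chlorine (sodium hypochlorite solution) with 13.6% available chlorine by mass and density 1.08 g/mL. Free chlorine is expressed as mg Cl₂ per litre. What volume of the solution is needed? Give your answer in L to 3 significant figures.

(a) 51.4 ppm; (b) 7.85 L

(a) Volume: 403 m³ = 403,000 L.
(a) Rise: 20,700 g / 403,000 L × 1000 = 51.36 mg/L.

(b) Chlorine deficit: 8.0 − 0.7 = 7.3 ppm = 7.3 mg/L as Cl₂.
(b) Cl₂ equivalent needed: 7.3 mg/L × 158,000 L = 1,153,000 mg = 1153 g.
(b) Product at 13.6% available chlorine: 1153 / 0.136 = 8481 g.
(b) Volume at density 1.08 g/mL: 8481 g ÷ 1.08 g/mL = 7853 mL.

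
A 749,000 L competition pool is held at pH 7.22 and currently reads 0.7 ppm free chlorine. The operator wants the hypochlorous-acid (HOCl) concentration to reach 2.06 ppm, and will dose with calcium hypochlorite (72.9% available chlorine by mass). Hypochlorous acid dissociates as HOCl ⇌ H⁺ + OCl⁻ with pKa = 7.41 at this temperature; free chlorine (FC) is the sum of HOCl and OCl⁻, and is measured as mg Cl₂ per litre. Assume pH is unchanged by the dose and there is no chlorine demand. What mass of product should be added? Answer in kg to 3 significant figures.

2.76 kg

[OCl⁻]/[HOCl] = 10^(pH − pKa) = 10^(7.22 − 7.41) = 0.6457; fraction as HOCl = 1/(1 + 0.6457) = 0.6077.
Free chlorine required for 2.06 ppm HOCl: 2.06 / 0.6077 = 3.39 ppm.
FC to add: 3.39 − 0.7 = 2.69 mg/L as Cl₂.
Cl₂ equivalent: 2.69 mg/L × 749,000 L = 2015 g.
Product at 72.9% available Cl: 2015 / 0.729 = 2764 g.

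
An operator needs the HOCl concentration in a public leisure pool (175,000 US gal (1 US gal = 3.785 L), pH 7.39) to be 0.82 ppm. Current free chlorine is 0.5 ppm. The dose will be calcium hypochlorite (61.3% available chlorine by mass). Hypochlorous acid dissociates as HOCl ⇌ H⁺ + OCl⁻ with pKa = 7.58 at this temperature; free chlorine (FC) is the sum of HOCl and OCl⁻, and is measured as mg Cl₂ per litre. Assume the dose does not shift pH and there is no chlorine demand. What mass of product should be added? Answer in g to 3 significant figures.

Volume: 175,000 US gal × 3.785 L/gal = 662,375 L.
[OCl⁻]/[HOCl] = 10^(pH − pKa) = 10^(7.39 − 7.58) = 0.6457; fraction as HOCl = 1/(1 + 0.6457) = 0.6077.
Free chlorine required for 0.82 ppm HOCl: 0.82 / 0.6077 = 1.349 ppm.
FC to add: 1.349 − 0.5 = 0.8494 mg/L as Cl₂.
Cl₂ equivalent: 0.8494 mg/L × 662,375 L = 562.6 g.
Product at 61.3% available Cl: 562.6 / 0.613 = 917.9 g.

918 g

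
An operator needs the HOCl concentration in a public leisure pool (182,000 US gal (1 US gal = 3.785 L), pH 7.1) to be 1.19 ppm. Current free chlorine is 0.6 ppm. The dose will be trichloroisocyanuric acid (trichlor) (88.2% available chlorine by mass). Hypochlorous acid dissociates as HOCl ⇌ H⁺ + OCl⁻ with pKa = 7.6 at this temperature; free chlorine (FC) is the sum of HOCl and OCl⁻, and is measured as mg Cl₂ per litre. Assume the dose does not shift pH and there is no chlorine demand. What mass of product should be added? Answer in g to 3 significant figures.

755 g

Volume: 182,000 US gal × 3.785 L/gal = 688,870 L.
[OCl⁻]/[HOCl] = 10^(pH − pKa) = 10^(7.1 − 7.6) = 0.3162; fraction as HOCl = 1/(1 + 0.3162) = 0.7597.
Free chlorine required for 1.19 ppm HOCl: 1.19 / 0.7597 = 1.566 ppm.
FC to add: 1.566 − 0.6 = 0.9663 mg/L as Cl₂.
Cl₂ equivalent: 0.9663 mg/L × 688,870 L = 665.7 g.
Product at 88.2% available Cl: 665.7 / 0.882 = 754.7 g.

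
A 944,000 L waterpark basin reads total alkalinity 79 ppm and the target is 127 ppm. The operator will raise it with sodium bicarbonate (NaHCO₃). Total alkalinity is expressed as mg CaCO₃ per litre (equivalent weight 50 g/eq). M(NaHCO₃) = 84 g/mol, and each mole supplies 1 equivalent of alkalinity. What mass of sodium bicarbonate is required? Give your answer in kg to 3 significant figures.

Alkalinity to add: (127 − 79) = 48 mg/L as CaCO₃ × 944,000 L = 45,310 g as CaCO₃.
Equivalents: 45,310 g ÷ 50 g/eq = 906.2 eq.
NaHCO₃ supplies 1 eq per mole → 906.2 mol.
Mass: 906.2 mol × 84 g/mol = 76,120 g.

76.1 kg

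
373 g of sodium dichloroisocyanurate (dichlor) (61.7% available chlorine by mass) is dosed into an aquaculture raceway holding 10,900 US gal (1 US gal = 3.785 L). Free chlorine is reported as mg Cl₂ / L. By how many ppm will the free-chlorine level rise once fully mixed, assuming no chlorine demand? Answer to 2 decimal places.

5.58 ppm

Volume: 10,900 US gal × 3.785 L/gal = 41,256 L.
Available chlorine delivered: 373 g × 0.617 = 230.1 g as Cl₂.
Concentration rise: 230.1 g / 41,256 L = 5.578 mg/L = 5.58 ppm.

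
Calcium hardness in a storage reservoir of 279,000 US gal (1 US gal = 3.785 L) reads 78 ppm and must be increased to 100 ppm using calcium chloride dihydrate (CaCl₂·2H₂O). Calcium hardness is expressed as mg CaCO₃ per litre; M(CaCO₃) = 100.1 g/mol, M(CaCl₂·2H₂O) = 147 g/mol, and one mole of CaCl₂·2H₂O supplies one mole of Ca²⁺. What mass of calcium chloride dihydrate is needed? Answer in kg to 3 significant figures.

34.1 kg

Volume: 279,000 US gal × 3.785 L/gal = 1,056,015 L.
Hardness to add: (100 − 78) = 22 mg/L as CaCO₃ × 1,056,015 L = 23,230 g as CaCO₃.
Moles of Ca²⁺ (1 mol Ca²⁺ ≡ 1 mol CaCO₃): 23,230 / 100.1 g/mol = 232.1 mol.
Mass of CaCl₂·2H₂O: 232.1 × 147 = 34,120 g.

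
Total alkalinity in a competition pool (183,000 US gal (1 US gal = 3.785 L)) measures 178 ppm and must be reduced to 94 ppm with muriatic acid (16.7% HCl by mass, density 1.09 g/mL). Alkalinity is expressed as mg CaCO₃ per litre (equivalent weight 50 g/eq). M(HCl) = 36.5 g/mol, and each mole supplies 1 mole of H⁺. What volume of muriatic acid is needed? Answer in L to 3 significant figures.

Volume: 183,000 US gal × 3.785 L/gal = 692,655 L.
Alkalinity to neutralize: (178 − 94) = 84 mg/L as CaCO₃ × 692,655 L = 58,180 g as CaCO₃.
Equivalents of H⁺ required: 58,180 ÷ 50 g/eq = 1164 eq = 1164 mol HCl.
Mass of HCl: 1164 × 36.5 = 42,470 g.
Mass of 16.7% solution: 42,470 / 0.167 = 254,300 g.
Volume: 254,300 g ÷ 1.09 g/mL = 233,300 mL.

233 L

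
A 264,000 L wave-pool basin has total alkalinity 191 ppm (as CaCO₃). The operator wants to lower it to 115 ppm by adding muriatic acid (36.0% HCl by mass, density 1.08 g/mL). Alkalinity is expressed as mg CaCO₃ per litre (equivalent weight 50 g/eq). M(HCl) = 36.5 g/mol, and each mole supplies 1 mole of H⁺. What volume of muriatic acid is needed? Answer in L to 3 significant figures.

37.7 L

Alkalinity to neutralize: (191 − 115) = 76 mg/L as CaCO₃ × 264,000 L = 20,060 g as CaCO₃.
Equivalents of H⁺ required: 20,060 ÷ 50 g/eq = 401.3 eq = 401.3 mol HCl.
Mass of HCl: 401.3 × 36.5 = 14,650 g.
Mass of 36.0% solution: 14,650 / 0.36 = 40,690 g.
Volume: 40,690 g ÷ 1.08 g/mL = 37,670 mL.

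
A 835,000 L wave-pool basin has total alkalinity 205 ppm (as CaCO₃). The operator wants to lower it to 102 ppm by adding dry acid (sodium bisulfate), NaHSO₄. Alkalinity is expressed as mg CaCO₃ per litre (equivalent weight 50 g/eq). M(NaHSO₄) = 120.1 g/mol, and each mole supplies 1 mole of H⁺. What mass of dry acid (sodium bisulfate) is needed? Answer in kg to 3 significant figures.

Alkalinity to neutralize: (205 − 102) = 103 mg/L as CaCO₃ × 835,000 L = 86,000 g as CaCO₃.
Equivalents of H⁺ required: 86,000 ÷ 50 g/eq = 1720 eq = 1720 mol NaHSO₄.
Mass of NaHSO₄: 1720 × 120.1 = 206,600 g.

207 kg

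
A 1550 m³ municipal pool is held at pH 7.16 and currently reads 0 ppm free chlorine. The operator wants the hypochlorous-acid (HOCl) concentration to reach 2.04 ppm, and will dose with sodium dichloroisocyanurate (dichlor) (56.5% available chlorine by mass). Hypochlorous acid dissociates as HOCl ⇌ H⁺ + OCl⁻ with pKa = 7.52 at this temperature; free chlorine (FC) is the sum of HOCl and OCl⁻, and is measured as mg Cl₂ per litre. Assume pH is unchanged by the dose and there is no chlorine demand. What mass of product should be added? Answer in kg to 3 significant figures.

8.04 kg

Volume: 1550 m³ = 1,550,000 L.
[OCl⁻]/[HOCl] = 10^(pH − pKa) = 10^(7.16 − 7.52) = 0.4365; fraction as HOCl = 1/(1 + 0.4365) = 0.6961.
Free chlorine required for 2.04 ppm HOCl: 2.04 / 0.6961 = 2.93 ppm.
FC to add: 2.93 − 0 = 2.93 mg/L as Cl₂.
Cl₂ equivalent: 2.93 mg/L × 1,550,000 L = 4542 g.
Product at 56.5% available Cl: 4542 / 0.565 = 8039 g.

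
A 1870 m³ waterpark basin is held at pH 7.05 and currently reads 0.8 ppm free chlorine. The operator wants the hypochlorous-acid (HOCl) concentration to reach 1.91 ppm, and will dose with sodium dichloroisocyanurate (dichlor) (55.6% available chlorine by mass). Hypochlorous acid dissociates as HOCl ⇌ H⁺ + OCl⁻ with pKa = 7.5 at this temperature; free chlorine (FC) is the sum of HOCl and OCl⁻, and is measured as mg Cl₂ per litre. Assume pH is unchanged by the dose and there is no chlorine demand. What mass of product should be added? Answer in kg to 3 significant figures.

6.01 kg

Volume: 1870 m³ = 1,870,000 L.
[OCl⁻]/[HOCl] = 10^(pH − pKa) = 10^(7.05 − 7.5) = 0.3548; fraction as HOCl = 1/(1 + 0.3548) = 0.7381.
Free chlorine required for 1.91 ppm HOCl: 1.91 / 0.7381 = 2.588 ppm.
FC to add: 2.588 − 0.8 = 1.788 mg/L as Cl₂.
Cl₂ equivalent: 1.788 mg/L × 1,870,000 L = 3343 g.
Product at 55.6% available Cl: 3343 / 0.556 = 6013 g.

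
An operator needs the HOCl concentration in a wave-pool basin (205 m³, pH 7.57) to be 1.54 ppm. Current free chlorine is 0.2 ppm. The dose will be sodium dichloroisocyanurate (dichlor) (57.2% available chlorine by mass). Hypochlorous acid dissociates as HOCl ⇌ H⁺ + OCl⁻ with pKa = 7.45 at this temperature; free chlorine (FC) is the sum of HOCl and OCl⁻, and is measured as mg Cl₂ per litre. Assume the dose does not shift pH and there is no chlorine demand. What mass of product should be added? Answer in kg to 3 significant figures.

Volume: 205 m³ = 205,000 L.
[OCl⁻]/[HOCl] = 10^(pH − pKa) = 10^(7.57 − 7.45) = 1.318; fraction as HOCl = 1/(1 + 1.318) = 0.4314.
Free chlorine required for 1.54 ppm HOCl: 1.54 / 0.4314 = 3.57 ppm.
FC to add: 3.57 − 0.2 = 3.37 mg/L as Cl₂.
Cl₂ equivalent: 3.37 mg/L × 205,000 L = 690.9 g.
Product at 57.2% available Cl: 690.9 / 0.572 = 1208 g.

1.21 kg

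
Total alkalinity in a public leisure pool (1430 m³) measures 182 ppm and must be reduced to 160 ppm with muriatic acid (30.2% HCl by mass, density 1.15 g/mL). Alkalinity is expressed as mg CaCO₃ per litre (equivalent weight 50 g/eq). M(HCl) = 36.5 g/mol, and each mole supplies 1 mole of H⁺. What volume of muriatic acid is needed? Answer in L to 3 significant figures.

Volume: 1430 m³ = 1,430,000 L.
Alkalinity to neutralize: (182 − 160) = 22 mg/L as CaCO₃ × 1,430,000 L = 31,460 g as CaCO₃.
Equivalents of H⁺ required: 31,460 ÷ 50 g/eq = 629.2 eq = 629.2 mol HCl.
Mass of HCl: 629.2 × 36.5 = 22,970 g.
Mass of 30.2% solution: 22,970 / 0.302 = 76,050 g.
Volume: 76,050 g ÷ 1.15 g/mL = 66,130 mL.

66.1 L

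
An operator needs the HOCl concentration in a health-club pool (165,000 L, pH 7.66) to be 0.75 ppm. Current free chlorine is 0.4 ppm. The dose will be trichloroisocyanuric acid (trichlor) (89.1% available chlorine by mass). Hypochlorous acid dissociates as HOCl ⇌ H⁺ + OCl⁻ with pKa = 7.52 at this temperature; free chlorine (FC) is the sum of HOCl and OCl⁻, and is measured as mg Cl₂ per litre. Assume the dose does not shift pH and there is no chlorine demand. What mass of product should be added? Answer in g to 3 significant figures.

257 g

[OCl⁻]/[HOCl] = 10^(pH − pKa) = 10^(7.66 − 7.52) = 1.38; fraction as HOCl = 1/(1 + 1.38) = 0.4201.
Free chlorine required for 0.75 ppm HOCl: 0.75 / 0.4201 = 1.785 ppm.
FC to add: 1.785 − 0.4 = 1.385 mg/L as Cl₂.
Cl₂ equivalent: 1.385 mg/L × 165,000 L = 228.6 g.
Product at 89.1% available Cl: 228.6 / 0.891 = 256.5 g.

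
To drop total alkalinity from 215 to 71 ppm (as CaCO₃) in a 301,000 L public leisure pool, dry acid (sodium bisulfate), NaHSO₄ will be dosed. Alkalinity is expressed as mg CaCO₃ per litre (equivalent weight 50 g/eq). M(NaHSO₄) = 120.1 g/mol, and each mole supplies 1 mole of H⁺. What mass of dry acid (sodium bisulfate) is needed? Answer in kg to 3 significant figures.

Alkalinity to neutralize: (215 − 71) = 144 mg/L as CaCO₃ × 301,000 L = 43,340 g as CaCO₃.
Equivalents of H⁺ required: 43,340 ÷ 50 g/eq = 866.9 eq = 866.9 mol NaHSO₄.
Mass of NaHSO₄: 866.9 × 120.1 = 104,100 g.

104 kg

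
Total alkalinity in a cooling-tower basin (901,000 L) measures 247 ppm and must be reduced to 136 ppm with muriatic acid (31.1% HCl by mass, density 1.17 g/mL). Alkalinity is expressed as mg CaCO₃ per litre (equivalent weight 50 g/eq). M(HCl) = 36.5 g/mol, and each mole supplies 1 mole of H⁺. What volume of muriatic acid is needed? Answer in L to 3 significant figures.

Alkalinity to neutralize: (247 − 136) = 111 mg/L as CaCO₃ × 901,000 L = 100,000 g as CaCO₃.
Equivalents of H⁺ required: 100,000 ÷ 50 g/eq = 2000 eq = 2000 mol HCl.
Mass of HCl: 2000 × 36.5 = 73,010 g.
Mass of 31.1% solution: 73,010 / 0.311 = 234,800 g.
Volume: 234,800 g ÷ 1.17 g/mL = 200,600 mL.

201 L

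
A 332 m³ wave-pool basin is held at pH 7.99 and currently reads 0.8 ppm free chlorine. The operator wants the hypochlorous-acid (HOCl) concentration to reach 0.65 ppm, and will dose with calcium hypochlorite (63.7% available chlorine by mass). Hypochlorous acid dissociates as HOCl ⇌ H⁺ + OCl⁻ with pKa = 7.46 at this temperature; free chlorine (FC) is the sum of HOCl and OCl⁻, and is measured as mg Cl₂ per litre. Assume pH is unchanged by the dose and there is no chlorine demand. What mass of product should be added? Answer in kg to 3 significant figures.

1.07 kg

Volume: 332 m³ = 332,000 L.
[OCl⁻]/[HOCl] = 10^(pH − pKa) = 10^(7.99 − 7.46) = 3.388; fraction as HOCl = 1/(1 + 3.388) = 0.2279.
Free chlorine required for 0.65 ppm HOCl: 0.65 / 0.2279 = 2.852 ppm.
FC to add: 2.852 − 0.8 = 2.052 mg/L as Cl₂.
Cl₂ equivalent: 2.052 mg/L × 332,000 L = 681.4 g.
Product at 63.7% available Cl: 681.4 / 0.637 = 1070 g.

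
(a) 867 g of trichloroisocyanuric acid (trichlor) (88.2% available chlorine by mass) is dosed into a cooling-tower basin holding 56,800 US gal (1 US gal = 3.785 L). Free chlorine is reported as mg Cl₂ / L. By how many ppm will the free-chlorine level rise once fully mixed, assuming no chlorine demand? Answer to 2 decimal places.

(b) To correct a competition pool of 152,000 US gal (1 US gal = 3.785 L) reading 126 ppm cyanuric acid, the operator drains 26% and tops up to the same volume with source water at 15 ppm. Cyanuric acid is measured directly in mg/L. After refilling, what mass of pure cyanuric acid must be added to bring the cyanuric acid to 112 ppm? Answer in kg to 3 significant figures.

(a) Volume: 56,800 US gal × 3.785 L/gal = 214,988 L.
(a) Available chlorine delivered: 867 g × 0.882 = 764.7 g as Cl₂.
(a) Concentration rise: 764.7 g / 214,988 L = 3.557 mg/L = 3.56 ppm.

(b) Volume: 152,000 US gal × 3.785 L/gal = 575,320 L.
(b) After draining 26% and refilling: 126 × 0.74 + 15 × 0.26 = 97.14 ppm.
(b) Deficit to target: 112 − 97.14 = 14.86 mg/L.
(b) Mass: 14.86 mg/L × 575,320 L = 8549 g cyanuric acid.

(a) 3.56 ppm; (b) 8.55 kg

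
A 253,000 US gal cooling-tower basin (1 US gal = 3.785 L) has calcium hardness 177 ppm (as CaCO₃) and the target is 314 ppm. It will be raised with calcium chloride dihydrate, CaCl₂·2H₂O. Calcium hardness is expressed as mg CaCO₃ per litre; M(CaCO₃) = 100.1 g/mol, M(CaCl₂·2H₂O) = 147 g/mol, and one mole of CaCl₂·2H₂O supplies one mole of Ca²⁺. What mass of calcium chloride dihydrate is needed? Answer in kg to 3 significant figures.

193 kg

Volume: 253,000 US gal × 3.785 L/gal = 957,605 L.
Hardness to add: (314 − 177) = 137 mg/L as CaCO₃ × 957,605 L = 131,200 g as CaCO₃.
Moles of Ca²⁺ (1 mol Ca²⁺ ≡ 1 mol CaCO₃): 131,200 / 100.1 g/mol = 1311 mol.
Mass of CaCl₂·2H₂O: 1311 × 147 = 192,700 g.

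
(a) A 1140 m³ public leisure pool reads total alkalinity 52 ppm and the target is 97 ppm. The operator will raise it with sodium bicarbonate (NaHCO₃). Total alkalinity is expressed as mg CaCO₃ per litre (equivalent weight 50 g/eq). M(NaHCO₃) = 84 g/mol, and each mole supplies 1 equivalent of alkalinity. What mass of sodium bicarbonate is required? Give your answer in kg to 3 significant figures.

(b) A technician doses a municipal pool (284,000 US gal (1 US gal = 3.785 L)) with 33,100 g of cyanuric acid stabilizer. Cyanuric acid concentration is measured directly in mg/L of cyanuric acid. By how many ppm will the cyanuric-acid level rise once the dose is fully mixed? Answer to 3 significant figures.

(a) 86.2 kg; (b) 30.8 ppm

(a) Volume: 1140 m³ = 1,140,000 L.
(a) Alkalinity to add: (97 − 52) = 45 mg/L as CaCO₃ × 1,140,000 L = 51,300 g as CaCO₃.
(a) Equivalents: 51,300 g ÷ 50 g/eq = 1026 eq.
(a) NaHCO₃ supplies 1 eq per mole → 1026 mol.
(a) Mass: 1026 mol × 84 g/mol = 86,180 g.

(b) Volume: 284,000 US gal × 3.785 L/gal = 1,074,940 L.
(b) Rise: 33,100 g / 1,074,940 L × 1000 = 30.79 mg/L.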